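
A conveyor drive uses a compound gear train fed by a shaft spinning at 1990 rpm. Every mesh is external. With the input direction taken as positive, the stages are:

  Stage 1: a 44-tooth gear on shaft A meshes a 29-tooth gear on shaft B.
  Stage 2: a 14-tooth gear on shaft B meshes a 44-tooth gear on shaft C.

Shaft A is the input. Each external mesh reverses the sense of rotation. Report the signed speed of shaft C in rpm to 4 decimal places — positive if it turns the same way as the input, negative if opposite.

Stage 1 [44T→29T]: ω = 1990.0000×44/29 = 3019.3103 rpm, dir flips to −; running = −3019.3103
Stage 2 [14T→44T]: ω = 3019.3103×14/44 = 960.6897 rpm, dir flips to +; running = +960.6897

+960.6897 rpm (same as input, |ω| = 960.6897 rpm)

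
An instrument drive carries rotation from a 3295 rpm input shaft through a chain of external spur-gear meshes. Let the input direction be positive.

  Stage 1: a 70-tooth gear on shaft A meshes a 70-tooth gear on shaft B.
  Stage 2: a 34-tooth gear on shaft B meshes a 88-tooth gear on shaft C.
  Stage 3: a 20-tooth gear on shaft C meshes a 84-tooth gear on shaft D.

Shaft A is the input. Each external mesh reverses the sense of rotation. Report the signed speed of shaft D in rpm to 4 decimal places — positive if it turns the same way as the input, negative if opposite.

Stage 1 [70T→70T]: ω = 3295.0000×70/70 = 3295.0000 rpm, dir flips to −; running = −3295.0000
Stage 2 [34T→88T]: ω = 3295.0000×34/88 = 1273.0682 rpm, dir flips to +; running = +1273.0682
Stage 3 [20T→84T]: ω = 1273.0682×20/84 = 303.1115 rpm, dir flips to −; running = −303.1115

-303.1115 rpm (opposite to input, |ω| = 303.1115 rpm)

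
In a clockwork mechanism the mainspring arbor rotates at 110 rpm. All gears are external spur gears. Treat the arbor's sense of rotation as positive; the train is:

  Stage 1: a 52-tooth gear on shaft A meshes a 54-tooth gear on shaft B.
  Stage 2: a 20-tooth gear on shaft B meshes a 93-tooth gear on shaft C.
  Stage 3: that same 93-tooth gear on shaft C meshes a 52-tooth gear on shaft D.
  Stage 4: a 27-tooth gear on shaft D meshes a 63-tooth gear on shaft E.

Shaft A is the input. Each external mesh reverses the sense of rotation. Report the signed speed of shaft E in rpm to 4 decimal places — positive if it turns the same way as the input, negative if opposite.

Stage 1 [52T→54T]: ω = 110.0000×52/54 = 105.9259 rpm, dir flips to −; running = −105.9259
Stage 2 [20T→93T]: ω = 105.9259×20/93 = 22.7798 rpm, dir flips to +; running = +22.7798
Stage 3 [93T→52T]: ω = 22.7798×93/52 = 40.7407 rpm, dir flips to −; running = −40.7407
Stage 4 [27T→63T]: ω = 40.7407×27/63 = 17.4603 rpm, dir flips to +; running = +17.4603

+17.4603 rpm (same as input, |ω| = 17.4603 rpm)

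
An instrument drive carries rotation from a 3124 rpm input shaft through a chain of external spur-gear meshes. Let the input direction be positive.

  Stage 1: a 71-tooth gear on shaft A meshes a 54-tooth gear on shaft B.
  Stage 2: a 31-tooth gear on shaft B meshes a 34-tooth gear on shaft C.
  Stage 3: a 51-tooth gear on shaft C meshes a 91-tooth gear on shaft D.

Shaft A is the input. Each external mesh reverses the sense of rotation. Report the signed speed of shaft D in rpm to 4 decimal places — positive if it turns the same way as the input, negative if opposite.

Stage 1 [71T→54T]: ω = 3124.0000×71/54 = 4107.4815 rpm, dir flips to −; running = −4107.4815
Stage 2 [31T→34T]: ω = 4107.4815×31/34 = 3745.0566 rpm, dir flips to +; running = +3745.0566
Stage 3 [51T→91T]: ω = 3745.0566×51/91 = 2098.8779 rpm, dir flips to −; running = −2098.8779

-2098.8779 rpm (opposite to input, |ω| = 2098.8779 rpm)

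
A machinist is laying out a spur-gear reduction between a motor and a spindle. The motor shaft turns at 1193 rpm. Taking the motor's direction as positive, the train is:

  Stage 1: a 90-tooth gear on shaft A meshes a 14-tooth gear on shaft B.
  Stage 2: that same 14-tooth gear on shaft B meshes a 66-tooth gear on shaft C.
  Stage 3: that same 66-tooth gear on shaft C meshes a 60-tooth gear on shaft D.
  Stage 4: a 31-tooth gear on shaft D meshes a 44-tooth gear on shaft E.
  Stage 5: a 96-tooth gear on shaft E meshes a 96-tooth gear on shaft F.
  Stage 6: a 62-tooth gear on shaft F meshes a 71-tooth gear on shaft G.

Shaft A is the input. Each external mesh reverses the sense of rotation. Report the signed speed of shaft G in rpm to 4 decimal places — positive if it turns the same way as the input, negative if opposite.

+1100.9664 rpm (same as input, |ω| = 1100.9664 rpm)

Stage 1 [90T→14T]: ω = 1193.0000×90/14 = 7669.2857 rpm, dir flips to −; running = −7669.2857
Stage 2 [14T→66T]: ω = 7669.2857×14/66 = 1626.8182 rpm, dir flips to +; running = +1626.8182
Stage 3 [66T→60T]: ω = 1626.8182×66/60 = 1789.5000 rpm, dir flips to −; running = −1789.5000
Stage 4 [31T→44T]: ω = 1789.5000×31/44 = 1260.7841 rpm, dir flips to +; running = +1260.7841
Stage 5 [96T→96T]: ω = 1260.7841×96/96 = 1260.7841 rpm, dir flips to −; running = −1260.7841
Stage 6 [62T→71T]: ω = 1260.7841×62/71 = 1100.9664 rpm, dir flips to +; running = +1100.9664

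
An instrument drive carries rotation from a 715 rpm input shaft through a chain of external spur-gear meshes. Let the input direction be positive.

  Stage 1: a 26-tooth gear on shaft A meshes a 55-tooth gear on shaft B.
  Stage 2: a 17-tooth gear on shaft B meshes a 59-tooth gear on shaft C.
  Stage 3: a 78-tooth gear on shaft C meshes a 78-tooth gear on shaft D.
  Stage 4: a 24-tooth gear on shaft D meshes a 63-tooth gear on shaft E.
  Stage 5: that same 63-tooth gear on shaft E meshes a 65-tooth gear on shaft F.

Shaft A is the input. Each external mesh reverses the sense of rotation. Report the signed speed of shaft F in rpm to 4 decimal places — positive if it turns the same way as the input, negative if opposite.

Stage 1 [26T→55T]: ω = 715.0000×26/55 = 338.0000 rpm, dir flips to −; running = −338.0000
Stage 2 [17T→59T]: ω = 338.0000×17/59 = 97.3898 rpm, dir flips to +; running = +97.3898
Stage 3 [78T→78T]: ω = 97.3898×78/78 = 97.3898 rpm, dir flips to −; running = −97.3898
Stage 4 [24T→63T]: ω = 97.3898×24/63 = 37.1009 rpm, dir flips to +; running = +37.1009
Stage 5 [63T→65T]: ω = 37.1009×63/65 = 35.9593 rpm, dir flips to −; running = −35.9593

-35.9593 rpm (opposite to input, |ω| = 35.9593 rpm)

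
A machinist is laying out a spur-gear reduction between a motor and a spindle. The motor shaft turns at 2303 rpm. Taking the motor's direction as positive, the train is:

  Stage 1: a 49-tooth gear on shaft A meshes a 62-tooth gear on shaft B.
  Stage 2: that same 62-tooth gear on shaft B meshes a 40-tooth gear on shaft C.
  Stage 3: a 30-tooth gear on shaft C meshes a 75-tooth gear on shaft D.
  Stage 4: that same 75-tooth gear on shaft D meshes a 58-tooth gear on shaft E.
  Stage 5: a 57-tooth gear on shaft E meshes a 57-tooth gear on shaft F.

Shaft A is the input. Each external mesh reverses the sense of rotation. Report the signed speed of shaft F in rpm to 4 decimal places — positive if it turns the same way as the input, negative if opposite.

-1459.2284 rpm (opposite to input, |ω| = 1459.2284 rpm)

Stage 1 [49T→62T]: ω = 2303.0000×49/62 = 1820.1129 rpm, dir flips to −; running = −1820.1129
Stage 2 [62T→40T]: ω = 1820.1129×62/40 = 2821.1750 rpm, dir flips to +; running = +2821.1750
Stage 3 [30T→75T]: ω = 2821.1750×30/75 = 1128.4700 rpm, dir flips to −; running = −1128.4700
Stage 4 [75T→58T]: ω = 1128.4700×75/58 = 1459.2284 rpm, dir flips to +; running = +1459.2284
Stage 5 [57T→57T]: ω = 1459.2284×57/57 = 1459.2284 rpm, dir flips to −; running = −1459.2284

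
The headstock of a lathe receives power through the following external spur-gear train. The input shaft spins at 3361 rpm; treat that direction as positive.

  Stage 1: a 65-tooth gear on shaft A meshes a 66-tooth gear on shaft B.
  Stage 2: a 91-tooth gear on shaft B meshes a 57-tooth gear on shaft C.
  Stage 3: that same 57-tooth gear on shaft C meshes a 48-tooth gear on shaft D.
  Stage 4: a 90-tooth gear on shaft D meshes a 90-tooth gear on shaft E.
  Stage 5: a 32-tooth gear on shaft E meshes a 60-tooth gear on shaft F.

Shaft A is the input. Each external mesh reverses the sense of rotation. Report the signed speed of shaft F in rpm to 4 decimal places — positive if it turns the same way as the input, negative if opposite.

Stage 1 [65T→66T]: ω = 3361.0000×65/66 = 3310.0758 rpm, dir flips to −; running = −3310.0758
Stage 2 [91T→57T]: ω = 3310.0758×91/57 = 5284.5069 rpm, dir flips to +; running = +5284.5069
Stage 3 [57T→48T]: ω = 5284.5069×57/48 = 6275.3520 rpm, dir flips to −; running = −6275.3520
Stage 4 [90T→90T]: ω = 6275.3520×90/90 = 6275.3520 rpm, dir flips to +; running = +6275.3520
Stage 5 [32T→60T]: ω = 6275.3520×32/60 = 3346.8544 rpm, dir flips to −; running = −3346.8544

-3346.8544 rpm (opposite to input, |ω| = 3346.8544 rpm)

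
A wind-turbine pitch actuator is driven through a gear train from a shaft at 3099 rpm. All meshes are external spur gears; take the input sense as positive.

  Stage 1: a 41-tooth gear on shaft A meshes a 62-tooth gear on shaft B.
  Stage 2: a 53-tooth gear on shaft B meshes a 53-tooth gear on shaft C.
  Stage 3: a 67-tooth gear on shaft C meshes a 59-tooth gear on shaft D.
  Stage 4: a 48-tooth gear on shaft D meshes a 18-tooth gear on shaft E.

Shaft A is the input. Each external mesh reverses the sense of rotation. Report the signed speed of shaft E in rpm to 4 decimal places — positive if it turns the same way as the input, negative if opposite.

Stage 1 [41T→62T]: ω = 3099.0000×41/62 = 2049.3387 rpm, dir flips to −; running = −2049.3387
Stage 2 [53T→53T]: ω = 2049.3387×53/53 = 2049.3387 rpm, dir flips to +; running = +2049.3387
Stage 3 [67T→59T]: ω = 2049.3387×67/59 = 2327.2151 rpm, dir flips to −; running = −2327.2151
Stage 4 [48T→18T]: ω = 2327.2151×48/18 = 6205.9071 rpm, dir flips to +; running = +6205.9071

+6205.9071 rpm (same as input, |ω| = 6205.9071 rpm)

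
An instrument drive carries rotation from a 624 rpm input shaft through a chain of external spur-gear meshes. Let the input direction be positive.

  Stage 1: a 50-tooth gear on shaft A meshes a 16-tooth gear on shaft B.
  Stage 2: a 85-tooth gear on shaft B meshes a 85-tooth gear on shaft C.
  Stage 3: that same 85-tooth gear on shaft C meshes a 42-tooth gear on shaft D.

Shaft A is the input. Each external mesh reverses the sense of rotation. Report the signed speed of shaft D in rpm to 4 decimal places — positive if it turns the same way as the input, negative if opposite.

Stage 1 [50T→16T]: ω = 624.0000×50/16 = 1950.0000 rpm, dir flips to −; running = −1950.0000
Stage 2 [85T→85T]: ω = 1950.0000×85/85 = 1950.0000 rpm, dir flips to +; running = +1950.0000
Stage 3 [85T→42T]: ω = 1950.0000×85/42 = 3946.4286 rpm, dir flips to −; running = −3946.4286

-3946.4286 rpm (opposite to input, |ω| = 3946.4286 rpm)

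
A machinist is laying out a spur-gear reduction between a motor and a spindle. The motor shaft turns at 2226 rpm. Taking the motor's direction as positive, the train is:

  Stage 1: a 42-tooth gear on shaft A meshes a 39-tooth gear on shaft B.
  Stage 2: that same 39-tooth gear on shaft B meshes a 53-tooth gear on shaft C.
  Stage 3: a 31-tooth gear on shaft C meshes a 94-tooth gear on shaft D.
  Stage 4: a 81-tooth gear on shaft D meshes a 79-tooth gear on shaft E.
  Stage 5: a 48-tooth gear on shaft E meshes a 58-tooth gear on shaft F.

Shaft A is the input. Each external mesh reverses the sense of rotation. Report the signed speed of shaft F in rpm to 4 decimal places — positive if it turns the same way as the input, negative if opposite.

Stage 1 [42T→39T]: ω = 2226.0000×42/39 = 2397.2308 rpm, dir flips to −; running = −2397.2308
Stage 2 [39T→53T]: ω = 2397.2308×39/53 = 1764.0000 rpm, dir flips to +; running = +1764.0000
Stage 3 [31T→94T]: ω = 1764.0000×31/94 = 581.7447 rpm, dir flips to −; running = −581.7447
Stage 4 [81T→79T]: ω = 581.7447×81/79 = 596.4724 rpm, dir flips to +; running = +596.4724
Stage 5 [48T→58T]: ω = 596.4724×48/58 = 493.6323 rpm, dir flips to −; running = −493.6323

-493.6323 rpm (opposite to input, |ω| = 493.6323 rpm)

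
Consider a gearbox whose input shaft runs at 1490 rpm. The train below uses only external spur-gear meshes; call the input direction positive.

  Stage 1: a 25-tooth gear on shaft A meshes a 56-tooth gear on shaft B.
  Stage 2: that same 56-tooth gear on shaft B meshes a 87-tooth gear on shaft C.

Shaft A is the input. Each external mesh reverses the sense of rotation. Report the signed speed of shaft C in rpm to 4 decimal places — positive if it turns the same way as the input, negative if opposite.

Stage 1 [25T→56T]: ω = 1490.0000×25/56 = 665.1786 rpm, dir flips to −; running = −665.1786
Stage 2 [56T→87T]: ω = 665.1786×56/87 = 428.1609 rpm, dir flips to +; running = +428.1609

+428.1609 rpm (same as input, |ω| = 428.1609 rpm)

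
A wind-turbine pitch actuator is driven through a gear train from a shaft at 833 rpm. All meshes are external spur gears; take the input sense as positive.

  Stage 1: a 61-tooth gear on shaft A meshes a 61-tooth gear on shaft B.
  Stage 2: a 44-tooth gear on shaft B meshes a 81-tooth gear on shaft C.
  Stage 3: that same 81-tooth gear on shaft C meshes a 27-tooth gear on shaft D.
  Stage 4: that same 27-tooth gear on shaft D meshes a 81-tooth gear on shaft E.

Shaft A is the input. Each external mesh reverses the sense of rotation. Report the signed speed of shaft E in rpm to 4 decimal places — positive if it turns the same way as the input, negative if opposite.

+452.4938 rpm (same as input, |ω| = 452.4938 rpm)

Stage 1 [61T→61T]: ω = 833.0000×61/61 = 833.0000 rpm, dir flips to −; running = −833.0000
Stage 2 [44T→81T]: ω = 833.0000×44/81 = 452.4938 rpm, dir flips to +; running = +452.4938
Stage 3 [81T→27T]: ω = 452.4938×81/27 = 1357.4815 rpm, dir flips to −; running = −1357.4815
Stage 4 [27T→81T]: ω = 1357.4815×27/81 = 452.4938 rpm, dir flips to +; running = +452.4938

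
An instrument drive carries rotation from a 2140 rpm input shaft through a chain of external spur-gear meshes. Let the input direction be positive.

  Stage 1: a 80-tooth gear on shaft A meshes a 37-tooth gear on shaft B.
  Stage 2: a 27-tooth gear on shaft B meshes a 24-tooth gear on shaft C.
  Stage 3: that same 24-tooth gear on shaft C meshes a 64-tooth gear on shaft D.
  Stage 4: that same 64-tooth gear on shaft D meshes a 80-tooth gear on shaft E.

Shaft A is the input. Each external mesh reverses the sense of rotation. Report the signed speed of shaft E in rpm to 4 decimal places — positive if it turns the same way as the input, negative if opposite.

Stage 1 [80T→37T]: ω = 2140.0000×80/37 = 4627.0270 rpm, dir flips to −; running = −4627.0270
Stage 2 [27T→24T]: ω = 4627.0270×27/24 = 5205.4054 rpm, dir flips to +; running = +5205.4054
Stage 3 [24T→64T]: ω = 5205.4054×24/64 = 1952.0270 rpm, dir flips to −; running = −1952.0270
Stage 4 [64T→80T]: ω = 1952.0270×64/80 = 1561.6216 rpm, dir flips to +; running = +1561.6216

+1561.6216 rpm (same as input, |ω| = 1561.6216 rpm)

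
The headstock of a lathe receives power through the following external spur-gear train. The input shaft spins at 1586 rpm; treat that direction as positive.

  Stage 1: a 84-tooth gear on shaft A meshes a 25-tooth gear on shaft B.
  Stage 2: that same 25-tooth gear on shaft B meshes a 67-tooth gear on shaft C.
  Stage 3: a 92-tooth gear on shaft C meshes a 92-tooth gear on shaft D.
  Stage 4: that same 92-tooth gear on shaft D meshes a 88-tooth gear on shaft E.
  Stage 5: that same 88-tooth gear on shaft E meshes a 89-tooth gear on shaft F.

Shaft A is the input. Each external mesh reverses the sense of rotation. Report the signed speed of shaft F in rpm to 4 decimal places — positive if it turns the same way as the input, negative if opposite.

-2055.4432 rpm (opposite to input, |ω| = 2055.4432 rpm)

Stage 1 [84T→25T]: ω = 1586.0000×84/25 = 5328.9600 rpm, dir flips to −; running = −5328.9600
Stage 2 [25T→67T]: ω = 5328.9600×25/67 = 1988.4179 rpm, dir flips to +; running = +1988.4179
Stage 3 [92T→92T]: ω = 1988.4179×92/92 = 1988.4179 rpm, dir flips to −; running = −1988.4179
Stage 4 [92T→88T]: ω = 1988.4179×92/88 = 2078.8005 rpm, dir flips to +; running = +2078.8005
Stage 5 [88T→89T]: ω = 2078.8005×88/89 = 2055.4432 rpm, dir flips to −; running = −2055.4432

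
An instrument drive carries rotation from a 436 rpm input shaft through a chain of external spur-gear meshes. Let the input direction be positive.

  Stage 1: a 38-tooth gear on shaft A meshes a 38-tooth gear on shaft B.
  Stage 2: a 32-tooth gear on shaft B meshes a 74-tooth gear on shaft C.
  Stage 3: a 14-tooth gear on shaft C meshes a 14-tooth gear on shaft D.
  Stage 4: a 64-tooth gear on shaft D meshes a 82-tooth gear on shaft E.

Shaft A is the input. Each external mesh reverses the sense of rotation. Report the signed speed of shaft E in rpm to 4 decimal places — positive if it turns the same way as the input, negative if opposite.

Stage 1 [38T→38T]: ω = 436.0000×38/38 = 436.0000 rpm, dir flips to −; running = −436.0000
Stage 2 [32T→74T]: ω = 436.0000×32/74 = 188.5405 rpm, dir flips to +; running = +188.5405
Stage 3 [14T→14T]: ω = 188.5405×14/14 = 188.5405 rpm, dir flips to −; running = −188.5405
Stage 4 [64T→82T]: ω = 188.5405×64/82 = 147.1536 rpm, dir flips to +; running = +147.1536

+147.1536 rpm (same as input, |ω| = 147.1536 rpm)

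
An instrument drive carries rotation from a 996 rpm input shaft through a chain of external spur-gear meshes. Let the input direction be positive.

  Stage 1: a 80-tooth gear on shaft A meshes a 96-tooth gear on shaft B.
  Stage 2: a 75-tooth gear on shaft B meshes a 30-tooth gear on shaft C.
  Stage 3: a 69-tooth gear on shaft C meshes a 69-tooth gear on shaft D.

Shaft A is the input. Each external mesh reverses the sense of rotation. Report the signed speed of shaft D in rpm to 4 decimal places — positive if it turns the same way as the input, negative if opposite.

Stage 1 [80T→96T]: ω = 996.0000×80/96 = 830.0000 rpm, dir flips to −; running = −830.0000
Stage 2 [75T→30T]: ω = 830.0000×75/30 = 2075.0000 rpm, dir flips to +; running = +2075.0000
Stage 3 [69T→69T]: ω = 2075.0000×69/69 = 2075.0000 rpm, dir flips to −; running = −2075.0000

-2075.0000 rpm (opposite to input, |ω| = 2075.0000 rpm)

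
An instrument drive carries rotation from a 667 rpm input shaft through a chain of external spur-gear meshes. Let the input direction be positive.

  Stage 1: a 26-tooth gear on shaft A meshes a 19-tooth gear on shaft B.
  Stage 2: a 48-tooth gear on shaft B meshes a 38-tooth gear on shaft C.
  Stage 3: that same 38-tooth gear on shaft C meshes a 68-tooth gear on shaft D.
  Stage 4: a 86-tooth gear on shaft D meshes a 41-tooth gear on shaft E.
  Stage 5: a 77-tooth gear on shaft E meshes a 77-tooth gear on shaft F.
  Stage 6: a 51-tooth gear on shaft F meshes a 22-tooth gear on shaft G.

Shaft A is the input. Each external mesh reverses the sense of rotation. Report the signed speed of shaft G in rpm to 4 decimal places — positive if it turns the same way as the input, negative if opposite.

Stage 1 [26T→19T]: ω = 667.0000×26/19 = 912.7368 rpm, dir flips to −; running = −912.7368
Stage 2 [48T→38T]: ω = 912.7368×48/38 = 1152.9307 rpm, dir flips to +; running = +1152.9307
Stage 3 [38T→68T]: ω = 1152.9307×38/68 = 644.2848 rpm, dir flips to −; running = −644.2848
Stage 4 [86T→41T]: ω = 644.2848×86/41 = 1351.4267 rpm, dir flips to +; running = +1351.4267
Stage 5 [77T→77T]: ω = 1351.4267×77/77 = 1351.4267 rpm, dir flips to −; running = −1351.4267
Stage 6 [51T→22T]: ω = 1351.4267×51/22 = 3132.8528 rpm, dir flips to +; running = +3132.8528

+3132.8528 rpm (same as input, |ω| = 3132.8528 rpm)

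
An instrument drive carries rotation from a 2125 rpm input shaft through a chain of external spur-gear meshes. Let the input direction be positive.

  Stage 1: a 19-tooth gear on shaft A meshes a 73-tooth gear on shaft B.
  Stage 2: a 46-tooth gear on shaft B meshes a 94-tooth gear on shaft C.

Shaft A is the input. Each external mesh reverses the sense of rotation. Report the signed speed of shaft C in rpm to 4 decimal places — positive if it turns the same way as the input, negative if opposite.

Stage 1 [19T→73T]: ω = 2125.0000×19/73 = 553.0822 rpm, dir flips to −; running = −553.0822
Stage 2 [46T→94T]: ω = 553.0822×46/94 = 270.6572 rpm, dir flips to +; running = +270.6572

+270.6572 rpm (same as input, |ω| = 270.6572 rpm)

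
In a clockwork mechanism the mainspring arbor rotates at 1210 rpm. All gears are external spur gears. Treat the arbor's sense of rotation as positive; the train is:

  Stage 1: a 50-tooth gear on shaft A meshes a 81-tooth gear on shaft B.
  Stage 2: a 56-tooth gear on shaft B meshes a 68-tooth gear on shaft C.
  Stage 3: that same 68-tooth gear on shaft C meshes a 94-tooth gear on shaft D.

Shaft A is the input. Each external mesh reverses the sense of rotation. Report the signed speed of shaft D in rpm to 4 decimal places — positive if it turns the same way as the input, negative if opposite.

Stage 1 [50T→81T]: ω = 1210.0000×50/81 = 746.9136 rpm, dir flips to −; running = −746.9136
Stage 2 [56T→68T]: ω = 746.9136×56/68 = 615.1053 rpm, dir flips to +; running = +615.1053
Stage 3 [68T→94T]: ω = 615.1053×68/94 = 444.9698 rpm, dir flips to −; running = −444.9698

-444.9698 rpm (opposite to input, |ω| = 444.9698 rpm)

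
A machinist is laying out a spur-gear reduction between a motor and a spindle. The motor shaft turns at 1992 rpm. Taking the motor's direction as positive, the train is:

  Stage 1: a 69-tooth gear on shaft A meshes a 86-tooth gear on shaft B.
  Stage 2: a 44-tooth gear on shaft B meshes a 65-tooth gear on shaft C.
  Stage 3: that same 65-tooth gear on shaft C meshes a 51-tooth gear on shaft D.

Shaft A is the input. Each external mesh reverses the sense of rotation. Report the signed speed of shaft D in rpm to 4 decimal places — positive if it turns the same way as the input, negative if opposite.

-1378.8673 rpm (opposite to input, |ω| = 1378.8673 rpm)

Stage 1 [69T→86T]: ω = 1992.0000×69/86 = 1598.2326 rpm, dir flips to −; running = −1598.2326
Stage 2 [44T→65T]: ω = 1598.2326×44/65 = 1081.8805 rpm, dir flips to +; running = +1081.8805
Stage 3 [65T→51T]: ω = 1081.8805×65/51 = 1378.8673 rpm, dir flips to −; running = −1378.8673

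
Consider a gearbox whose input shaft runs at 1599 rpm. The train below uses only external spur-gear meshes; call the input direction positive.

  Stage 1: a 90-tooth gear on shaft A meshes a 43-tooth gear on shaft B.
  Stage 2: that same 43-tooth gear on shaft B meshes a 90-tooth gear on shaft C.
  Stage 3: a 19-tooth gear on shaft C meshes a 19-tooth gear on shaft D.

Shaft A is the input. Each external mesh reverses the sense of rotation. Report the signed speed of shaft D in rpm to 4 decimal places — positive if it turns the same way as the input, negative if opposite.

-1599.0000 rpm (opposite to input, |ω| = 1599.0000 rpm)

Stage 1 [90T→43T]: ω = 1599.0000×90/43 = 3346.7442 rpm, dir flips to −; running = −3346.7442
Stage 2 [43T→90T]: ω = 3346.7442×43/90 = 1599.0000 rpm, dir flips to +; running = +1599.0000
Stage 3 [19T→19T]: ω = 1599.0000×19/19 = 1599.0000 rpm, dir flips to −; running = −1599.0000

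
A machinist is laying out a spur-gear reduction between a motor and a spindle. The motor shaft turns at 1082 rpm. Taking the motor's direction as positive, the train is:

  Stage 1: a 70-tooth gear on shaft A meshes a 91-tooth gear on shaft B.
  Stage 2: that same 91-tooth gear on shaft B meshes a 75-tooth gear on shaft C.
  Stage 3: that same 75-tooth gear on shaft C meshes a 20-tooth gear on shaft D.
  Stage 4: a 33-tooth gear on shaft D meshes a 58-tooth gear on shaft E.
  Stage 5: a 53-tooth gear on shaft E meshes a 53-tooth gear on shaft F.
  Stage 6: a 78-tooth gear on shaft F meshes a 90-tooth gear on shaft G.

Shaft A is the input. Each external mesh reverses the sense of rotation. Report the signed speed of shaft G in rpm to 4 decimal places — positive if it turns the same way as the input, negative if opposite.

+1867.3828 rpm (same as input, |ω| = 1867.3828 rpm)

Stage 1 [70T→91T]: ω = 1082.0000×70/91 = 832.3077 rpm, dir flips to −; running = −832.3077
Stage 2 [91T→75T]: ω = 832.3077×91/75 = 1009.8667 rpm, dir flips to +; running = +1009.8667
Stage 3 [75T→20T]: ω = 1009.8667×75/20 = 3787.0000 rpm, dir flips to −; running = −3787.0000
Stage 4 [33T→58T]: ω = 3787.0000×33/58 = 2154.6724 rpm, dir flips to +; running = +2154.6724
Stage 5 [53T→53T]: ω = 2154.6724×53/53 = 2154.6724 rpm, dir flips to −; running = −2154.6724
Stage 6 [78T→90T]: ω = 2154.6724×78/90 = 1867.3828 rpm, dir flips to +; running = +1867.3828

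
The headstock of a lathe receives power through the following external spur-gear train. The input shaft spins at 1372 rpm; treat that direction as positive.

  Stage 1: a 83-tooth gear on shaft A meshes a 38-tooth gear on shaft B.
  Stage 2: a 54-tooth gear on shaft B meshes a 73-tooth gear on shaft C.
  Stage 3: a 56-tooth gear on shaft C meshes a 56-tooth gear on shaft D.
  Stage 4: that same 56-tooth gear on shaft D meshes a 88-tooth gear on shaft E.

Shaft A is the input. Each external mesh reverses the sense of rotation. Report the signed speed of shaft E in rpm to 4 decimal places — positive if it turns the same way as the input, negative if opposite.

+1410.6682 rpm (same as input, |ω| = 1410.6682 rpm)

Stage 1 [83T→38T]: ω = 1372.0000×83/38 = 2996.7368 rpm, dir flips to −; running = −2996.7368
Stage 2 [54T→73T]: ω = 2996.7368×54/73 = 2216.7642 rpm, dir flips to +; running = +2216.7642
Stage 3 [56T→56T]: ω = 2216.7642×56/56 = 2216.7642 rpm, dir flips to −; running = −2216.7642
Stage 4 [56T→88T]: ω = 2216.7642×56/88 = 1410.6682 rpm, dir flips to +; running = +1410.6682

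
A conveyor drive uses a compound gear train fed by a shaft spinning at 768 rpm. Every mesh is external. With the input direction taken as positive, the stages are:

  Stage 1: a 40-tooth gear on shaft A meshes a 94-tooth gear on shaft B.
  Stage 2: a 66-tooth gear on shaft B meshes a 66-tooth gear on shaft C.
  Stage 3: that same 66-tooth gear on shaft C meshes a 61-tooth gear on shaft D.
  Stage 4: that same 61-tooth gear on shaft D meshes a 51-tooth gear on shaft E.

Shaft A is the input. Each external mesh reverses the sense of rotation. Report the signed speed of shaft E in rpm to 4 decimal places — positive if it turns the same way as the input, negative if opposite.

+422.9287 rpm (same as input, |ω| = 422.9287 rpm)

Stage 1 [40T→94T]: ω = 768.0000×40/94 = 326.8085 rpm, dir flips to −; running = −326.8085
Stage 2 [66T→66T]: ω = 326.8085×66/66 = 326.8085 rpm, dir flips to +; running = +326.8085
Stage 3 [66T→61T]: ω = 326.8085×66/61 = 353.5961 rpm, dir flips to −; running = −353.5961
Stage 4 [61T→51T]: ω = 353.5961×61/51 = 422.9287 rpm, dir flips to +; running = +422.9287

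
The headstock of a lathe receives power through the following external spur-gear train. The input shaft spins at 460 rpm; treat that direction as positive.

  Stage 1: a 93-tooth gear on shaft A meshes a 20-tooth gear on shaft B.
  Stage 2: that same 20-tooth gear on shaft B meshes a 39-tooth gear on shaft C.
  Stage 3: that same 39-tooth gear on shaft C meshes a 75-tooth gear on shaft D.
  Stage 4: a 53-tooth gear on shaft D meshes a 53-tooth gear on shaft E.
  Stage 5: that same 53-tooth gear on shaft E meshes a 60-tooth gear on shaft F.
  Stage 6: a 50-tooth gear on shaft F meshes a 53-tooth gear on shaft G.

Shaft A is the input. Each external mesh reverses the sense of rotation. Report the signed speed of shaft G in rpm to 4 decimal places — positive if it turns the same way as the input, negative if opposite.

+475.3333 rpm (same as input, |ω| = 475.3333 rpm)

Stage 1 [93T→20T]: ω = 460.0000×93/20 = 2139.0000 rpm, dir flips to −; running = −2139.0000
Stage 2 [20T→39T]: ω = 2139.0000×20/39 = 1096.9231 rpm, dir flips to +; running = +1096.9231
Stage 3 [39T→75T]: ω = 1096.9231×39/75 = 570.4000 rpm, dir flips to −; running = −570.4000
Stage 4 [53T→53T]: ω = 570.4000×53/53 = 570.4000 rpm, dir flips to +; running = +570.4000
Stage 5 [53T→60T]: ω = 570.4000×53/60 = 503.8533 rpm, dir flips to −; running = −503.8533
Stage 6 [50T→53T]: ω = 503.8533×50/53 = 475.3333 rpm, dir flips to +; running = +475.3333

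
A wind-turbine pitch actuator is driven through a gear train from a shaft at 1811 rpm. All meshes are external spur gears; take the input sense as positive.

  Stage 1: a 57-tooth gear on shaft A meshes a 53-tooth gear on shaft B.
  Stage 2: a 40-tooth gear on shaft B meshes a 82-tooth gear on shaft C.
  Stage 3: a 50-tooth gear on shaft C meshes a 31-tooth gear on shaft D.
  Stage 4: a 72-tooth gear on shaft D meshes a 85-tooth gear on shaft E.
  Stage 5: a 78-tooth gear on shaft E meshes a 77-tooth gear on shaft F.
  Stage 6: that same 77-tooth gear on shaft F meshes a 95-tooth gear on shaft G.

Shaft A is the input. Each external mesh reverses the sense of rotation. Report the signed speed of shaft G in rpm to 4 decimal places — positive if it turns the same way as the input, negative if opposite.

Stage 1 [57T→53T]: ω = 1811.0000×57/53 = 1947.6792 rpm, dir flips to −; running = −1947.6792
Stage 2 [40T→82T]: ω = 1947.6792×40/82 = 950.0874 rpm, dir flips to +; running = +950.0874
Stage 3 [50T→31T]: ω = 950.0874×50/31 = 1532.3991 rpm, dir flips to −; running = −1532.3991
Stage 4 [72T→85T]: ω = 1532.3991×72/85 = 1298.0322 rpm, dir flips to +; running = +1298.0322
Stage 5 [78T→77T]: ω = 1298.0322×78/77 = 1314.8897 rpm, dir flips to −; running = −1314.8897
Stage 6 [77T→95T]: ω = 1314.8897×77/95 = 1065.7527 rpm, dir flips to +; running = +1065.7527

+1065.7527 rpm (same as input, |ω| = 1065.7527 rpm)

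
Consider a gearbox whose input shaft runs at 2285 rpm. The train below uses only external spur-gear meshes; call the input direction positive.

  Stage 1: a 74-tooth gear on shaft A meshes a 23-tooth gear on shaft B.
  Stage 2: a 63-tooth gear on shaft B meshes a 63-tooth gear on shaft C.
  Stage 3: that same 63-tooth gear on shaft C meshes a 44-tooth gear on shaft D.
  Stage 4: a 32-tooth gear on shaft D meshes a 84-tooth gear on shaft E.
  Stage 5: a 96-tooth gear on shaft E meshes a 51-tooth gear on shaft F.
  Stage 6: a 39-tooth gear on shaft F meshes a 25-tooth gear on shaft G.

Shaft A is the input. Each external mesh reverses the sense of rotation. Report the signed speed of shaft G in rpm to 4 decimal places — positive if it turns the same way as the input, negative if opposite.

Stage 1 [74T→23T]: ω = 2285.0000×74/23 = 7351.7391 rpm, dir flips to −; running = −7351.7391
Stage 2 [63T→63T]: ω = 7351.7391×63/63 = 7351.7391 rpm, dir flips to +; running = +7351.7391
Stage 3 [63T→44T]: ω = 7351.7391×63/44 = 10526.3538 rpm, dir flips to −; running = −10526.3538
Stage 4 [32T→84T]: ω = 10526.3538×32/84 = 4010.0395 rpm, dir flips to +; running = +4010.0395
Stage 5 [96T→51T]: ω = 4010.0395×96/51 = 7548.3097 rpm, dir flips to −; running = −7548.3097
Stage 6 [39T→25T]: ω = 7548.3097×39/25 = 11775.3631 rpm, dir flips to +; running = +11775.3631

+11775.3631 rpm (same as input, |ω| = 11775.3631 rpm)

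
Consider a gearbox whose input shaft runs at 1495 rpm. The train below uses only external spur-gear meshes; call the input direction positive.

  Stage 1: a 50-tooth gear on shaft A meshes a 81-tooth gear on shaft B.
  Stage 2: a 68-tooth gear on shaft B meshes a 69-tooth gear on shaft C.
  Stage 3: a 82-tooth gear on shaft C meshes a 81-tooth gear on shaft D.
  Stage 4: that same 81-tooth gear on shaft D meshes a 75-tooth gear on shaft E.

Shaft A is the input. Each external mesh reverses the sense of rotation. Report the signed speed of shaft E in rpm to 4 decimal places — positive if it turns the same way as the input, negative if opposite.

Stage 1 [50T→81T]: ω = 1495.0000×50/81 = 922.8395 rpm, dir flips to −; running = −922.8395
Stage 2 [68T→69T]: ω = 922.8395×68/69 = 909.4650 rpm, dir flips to +; running = +909.4650
Stage 3 [82T→81T]: ω = 909.4650×82/81 = 920.6930 rpm, dir flips to −; running = −920.6930
Stage 4 [81T→75T]: ω = 920.6930×81/75 = 994.3484 rpm, dir flips to +; running = +994.3484

+994.3484 rpm (same as input, |ω| = 994.3484 rpm)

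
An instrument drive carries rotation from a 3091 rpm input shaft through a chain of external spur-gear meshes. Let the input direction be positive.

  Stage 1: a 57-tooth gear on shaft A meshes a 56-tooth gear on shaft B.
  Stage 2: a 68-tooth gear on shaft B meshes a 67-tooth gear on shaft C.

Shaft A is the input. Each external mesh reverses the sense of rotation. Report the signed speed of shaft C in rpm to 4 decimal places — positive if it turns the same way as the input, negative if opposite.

+3193.1546 rpm (same as input, |ω| = 3193.1546 rpm)

Stage 1 [57T→56T]: ω = 3091.0000×57/56 = 3146.1964 rpm, dir flips to −; running = −3146.1964
Stage 2 [68T→67T]: ω = 3146.1964×68/67 = 3193.1546 rpm, dir flips to +; running = +3193.1546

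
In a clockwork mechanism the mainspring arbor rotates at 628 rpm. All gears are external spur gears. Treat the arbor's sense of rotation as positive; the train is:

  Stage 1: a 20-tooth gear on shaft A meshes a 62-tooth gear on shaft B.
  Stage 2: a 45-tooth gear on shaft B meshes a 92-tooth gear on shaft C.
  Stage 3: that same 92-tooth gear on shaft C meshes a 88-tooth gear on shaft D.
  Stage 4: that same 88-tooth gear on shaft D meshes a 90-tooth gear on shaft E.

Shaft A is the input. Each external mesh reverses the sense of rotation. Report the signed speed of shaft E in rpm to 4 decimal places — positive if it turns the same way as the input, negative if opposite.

+101.2903 rpm (same as input, |ω| = 101.2903 rpm)

Stage 1 [20T→62T]: ω = 628.0000×20/62 = 202.5806 rpm, dir flips to −; running = −202.5806
Stage 2 [45T→92T]: ω = 202.5806×45/92 = 99.0884 rpm, dir flips to +; running = +99.0884
Stage 3 [92T→88T]: ω = 99.0884×92/88 = 103.5924 rpm, dir flips to −; running = −103.5924
Stage 4 [88T→90T]: ω = 103.5924×88/90 = 101.2903 rpm, dir flips to +; running = +101.2903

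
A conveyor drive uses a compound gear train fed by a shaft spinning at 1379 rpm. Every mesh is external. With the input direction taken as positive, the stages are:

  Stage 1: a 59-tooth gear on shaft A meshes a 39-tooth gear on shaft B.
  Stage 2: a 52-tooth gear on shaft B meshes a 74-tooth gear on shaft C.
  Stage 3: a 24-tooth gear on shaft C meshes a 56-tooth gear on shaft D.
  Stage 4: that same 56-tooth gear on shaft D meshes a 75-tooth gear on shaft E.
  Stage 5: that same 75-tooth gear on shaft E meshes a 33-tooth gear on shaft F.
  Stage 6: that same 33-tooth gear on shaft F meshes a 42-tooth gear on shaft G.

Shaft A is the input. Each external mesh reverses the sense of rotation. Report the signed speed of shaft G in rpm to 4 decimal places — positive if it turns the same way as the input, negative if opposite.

+837.6937 rpm (same as input, |ω| = 837.6937 rpm)

Stage 1 [59T→39T]: ω = 1379.0000×59/39 = 2086.1795 rpm, dir flips to −; running = −2086.1795
Stage 2 [52T→74T]: ω = 2086.1795×52/74 = 1465.9640 rpm, dir flips to +; running = +1465.9640
Stage 3 [24T→56T]: ω = 1465.9640×24/56 = 628.2703 rpm, dir flips to −; running = −628.2703
Stage 4 [56T→75T]: ω = 628.2703×56/75 = 469.1085 rpm, dir flips to +; running = +469.1085
Stage 5 [75T→33T]: ω = 469.1085×75/33 = 1066.1556 rpm, dir flips to −; running = −1066.1556
Stage 6 [33T→42T]: ω = 1066.1556×33/42 = 837.6937 rpm, dir flips to +; running = +837.6937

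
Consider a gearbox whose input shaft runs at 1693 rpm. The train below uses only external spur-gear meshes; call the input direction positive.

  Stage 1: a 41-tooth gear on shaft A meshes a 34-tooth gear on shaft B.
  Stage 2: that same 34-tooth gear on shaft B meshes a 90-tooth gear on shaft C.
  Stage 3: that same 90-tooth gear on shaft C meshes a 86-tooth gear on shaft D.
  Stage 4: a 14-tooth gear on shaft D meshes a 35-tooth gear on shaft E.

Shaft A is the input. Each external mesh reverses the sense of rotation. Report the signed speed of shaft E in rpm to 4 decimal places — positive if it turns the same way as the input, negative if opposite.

Stage 1 [41T→34T]: ω = 1693.0000×41/34 = 2041.5588 rpm, dir flips to −; running = −2041.5588
Stage 2 [34T→90T]: ω = 2041.5588×34/90 = 771.2556 rpm, dir flips to +; running = +771.2556
Stage 3 [90T→86T]: ω = 771.2556×90/86 = 807.1279 rpm, dir flips to −; running = −807.1279
Stage 4 [14T→35T]: ω = 807.1279×14/35 = 322.8512 rpm, dir flips to +; running = +322.8512

+322.8512 rpm (same as input, |ω| = 322.8512 rpm)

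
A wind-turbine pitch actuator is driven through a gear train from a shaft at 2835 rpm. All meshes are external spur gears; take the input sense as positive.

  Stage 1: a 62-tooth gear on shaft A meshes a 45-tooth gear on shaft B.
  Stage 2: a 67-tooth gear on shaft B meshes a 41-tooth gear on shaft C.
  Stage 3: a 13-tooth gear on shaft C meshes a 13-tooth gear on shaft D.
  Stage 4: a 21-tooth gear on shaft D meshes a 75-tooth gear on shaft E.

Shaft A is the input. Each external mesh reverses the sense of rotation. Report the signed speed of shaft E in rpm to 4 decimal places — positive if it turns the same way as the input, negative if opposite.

Stage 1 [62T→45T]: ω = 2835.0000×62/45 = 3906.0000 rpm, dir flips to −; running = −3906.0000
Stage 2 [67T→41T]: ω = 3906.0000×67/41 = 6382.9756 rpm, dir flips to +; running = +6382.9756
Stage 3 [13T→13T]: ω = 6382.9756×13/13 = 6382.9756 rpm, dir flips to −; running = −6382.9756
Stage 4 [21T→75T]: ω = 6382.9756×21/75 = 1787.2332 rpm, dir flips to +; running = +1787.2332

+1787.2332 rpm (same as input, |ω| = 1787.2332 rpm)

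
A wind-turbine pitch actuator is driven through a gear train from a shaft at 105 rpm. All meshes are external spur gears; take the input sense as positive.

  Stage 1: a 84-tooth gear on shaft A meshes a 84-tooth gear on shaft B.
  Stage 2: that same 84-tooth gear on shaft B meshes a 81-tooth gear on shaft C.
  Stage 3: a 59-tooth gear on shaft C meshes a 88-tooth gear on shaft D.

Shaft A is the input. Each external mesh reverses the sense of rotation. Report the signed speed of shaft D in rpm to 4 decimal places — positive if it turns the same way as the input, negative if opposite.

Stage 1 [84T→84T]: ω = 105.0000×84/84 = 105.0000 rpm, dir flips to −; running = −105.0000
Stage 2 [84T→81T]: ω = 105.0000×84/81 = 108.8889 rpm, dir flips to +; running = +108.8889
Stage 3 [59T→88T]: ω = 108.8889×59/88 = 73.0051 rpm, dir flips to −; running = −73.0051

-73.0051 rpm (opposite to input, |ω| = 73.0051 rpm)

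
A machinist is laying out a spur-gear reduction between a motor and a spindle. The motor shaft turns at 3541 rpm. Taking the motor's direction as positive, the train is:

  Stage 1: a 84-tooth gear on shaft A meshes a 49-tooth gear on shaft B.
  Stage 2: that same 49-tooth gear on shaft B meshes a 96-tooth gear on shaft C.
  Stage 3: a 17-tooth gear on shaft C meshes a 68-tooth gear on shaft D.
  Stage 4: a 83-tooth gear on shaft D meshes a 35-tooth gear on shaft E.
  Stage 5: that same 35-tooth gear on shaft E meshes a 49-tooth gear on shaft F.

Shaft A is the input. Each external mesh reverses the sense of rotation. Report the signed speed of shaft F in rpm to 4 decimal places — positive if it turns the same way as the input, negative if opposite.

-1312.0670 rpm (opposite to input, |ω| = 1312.0670 rpm)

Stage 1 [84T→49T]: ω = 3541.0000×84/49 = 6070.2857 rpm, dir flips to −; running = −6070.2857
Stage 2 [49T→96T]: ω = 6070.2857×49/96 = 3098.3750 rpm, dir flips to +; running = +3098.3750
Stage 3 [17T→68T]: ω = 3098.3750×17/68 = 774.5938 rpm, dir flips to −; running = −774.5938
Stage 4 [83T→35T]: ω = 774.5938×83/35 = 1836.8937 rpm, dir flips to +; running = +1836.8937
Stage 5 [35T→49T]: ω = 1836.8937×35/49 = 1312.0670 rpm, dir flips to −; running = −1312.0670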